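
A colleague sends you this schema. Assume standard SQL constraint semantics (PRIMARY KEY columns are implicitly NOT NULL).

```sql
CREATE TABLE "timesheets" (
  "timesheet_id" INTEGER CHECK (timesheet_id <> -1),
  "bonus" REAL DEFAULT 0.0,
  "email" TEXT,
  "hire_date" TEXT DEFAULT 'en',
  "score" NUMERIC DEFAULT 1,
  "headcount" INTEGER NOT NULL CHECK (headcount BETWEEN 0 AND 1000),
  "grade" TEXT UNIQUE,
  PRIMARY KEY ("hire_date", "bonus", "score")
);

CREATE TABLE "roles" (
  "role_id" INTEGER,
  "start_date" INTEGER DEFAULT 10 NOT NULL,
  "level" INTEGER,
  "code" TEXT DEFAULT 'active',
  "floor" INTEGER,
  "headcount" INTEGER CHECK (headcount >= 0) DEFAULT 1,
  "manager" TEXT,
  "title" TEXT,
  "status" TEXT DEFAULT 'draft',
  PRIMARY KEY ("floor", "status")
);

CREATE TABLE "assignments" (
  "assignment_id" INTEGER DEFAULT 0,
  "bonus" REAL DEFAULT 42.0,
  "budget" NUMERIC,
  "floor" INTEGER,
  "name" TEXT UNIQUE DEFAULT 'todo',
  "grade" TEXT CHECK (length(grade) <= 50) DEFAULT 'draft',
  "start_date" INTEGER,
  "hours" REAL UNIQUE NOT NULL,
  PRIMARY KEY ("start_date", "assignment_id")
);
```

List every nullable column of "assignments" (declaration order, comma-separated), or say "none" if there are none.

- assignment_id: part of the PRIMARY KEY, which implies NOT NULL → not nullable.
- bonus: DEFAULT only fills an omitted column; an explicit NULL is still allowed → nullable.
- budget: no NOT NULL constraint applies → nullable.
- floor: no NOT NULL constraint applies → nullable.
- name: UNIQUE does not imply NOT NULL → nullable.
- grade: CHECK does not forbid NULL (a CHECK constraint passes when its expression is NULL) → nullable.
- start_date: part of the PRIMARY KEY, which implies NOT NULL → not nullable.
- hours: declared NOT NULL → not nullable.

bonus, budget, floor, name, grade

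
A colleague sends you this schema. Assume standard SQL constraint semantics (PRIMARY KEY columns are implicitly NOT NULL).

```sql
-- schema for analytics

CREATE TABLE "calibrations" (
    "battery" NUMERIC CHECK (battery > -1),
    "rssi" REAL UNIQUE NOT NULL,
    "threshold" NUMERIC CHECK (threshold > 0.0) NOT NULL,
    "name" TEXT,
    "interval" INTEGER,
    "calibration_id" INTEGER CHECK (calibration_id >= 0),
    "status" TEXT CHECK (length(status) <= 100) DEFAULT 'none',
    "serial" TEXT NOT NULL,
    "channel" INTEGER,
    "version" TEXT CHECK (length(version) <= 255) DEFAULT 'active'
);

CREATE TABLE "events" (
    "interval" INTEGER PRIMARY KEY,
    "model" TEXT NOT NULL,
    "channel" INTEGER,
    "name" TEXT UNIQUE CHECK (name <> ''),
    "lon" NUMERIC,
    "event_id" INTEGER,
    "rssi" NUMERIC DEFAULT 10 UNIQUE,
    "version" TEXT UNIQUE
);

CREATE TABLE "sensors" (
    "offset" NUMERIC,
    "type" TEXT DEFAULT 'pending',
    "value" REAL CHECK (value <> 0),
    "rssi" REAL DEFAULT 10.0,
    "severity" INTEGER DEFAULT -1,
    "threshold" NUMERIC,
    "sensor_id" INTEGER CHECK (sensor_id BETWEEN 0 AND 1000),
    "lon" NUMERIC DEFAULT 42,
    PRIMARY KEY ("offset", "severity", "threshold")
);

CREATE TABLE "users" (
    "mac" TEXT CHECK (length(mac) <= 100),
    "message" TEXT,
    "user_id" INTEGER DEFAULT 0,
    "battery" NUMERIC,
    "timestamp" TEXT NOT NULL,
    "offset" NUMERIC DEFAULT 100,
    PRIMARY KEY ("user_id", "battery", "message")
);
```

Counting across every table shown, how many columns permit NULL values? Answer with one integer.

20

calibrations: 7 nullable (battery, name, interval, calibration_id, status, channel, version — PK none and explicit NOT NULL columns excluded).
events: 6 nullable (channel, name, lon, event_id, rssi, version — PK (interval) and explicit NOT NULL columns excluded).
sensors: 5 nullable (type, value, rssi, sensor_id, lon — PK (offset, severity, threshold) and explicit NOT NULL columns excluded).
users: 2 nullable (mac, offset — PK (user_id, battery, message) and explicit NOT NULL columns excluded).
Total: 7 + 6 + 5 + 2 = 20.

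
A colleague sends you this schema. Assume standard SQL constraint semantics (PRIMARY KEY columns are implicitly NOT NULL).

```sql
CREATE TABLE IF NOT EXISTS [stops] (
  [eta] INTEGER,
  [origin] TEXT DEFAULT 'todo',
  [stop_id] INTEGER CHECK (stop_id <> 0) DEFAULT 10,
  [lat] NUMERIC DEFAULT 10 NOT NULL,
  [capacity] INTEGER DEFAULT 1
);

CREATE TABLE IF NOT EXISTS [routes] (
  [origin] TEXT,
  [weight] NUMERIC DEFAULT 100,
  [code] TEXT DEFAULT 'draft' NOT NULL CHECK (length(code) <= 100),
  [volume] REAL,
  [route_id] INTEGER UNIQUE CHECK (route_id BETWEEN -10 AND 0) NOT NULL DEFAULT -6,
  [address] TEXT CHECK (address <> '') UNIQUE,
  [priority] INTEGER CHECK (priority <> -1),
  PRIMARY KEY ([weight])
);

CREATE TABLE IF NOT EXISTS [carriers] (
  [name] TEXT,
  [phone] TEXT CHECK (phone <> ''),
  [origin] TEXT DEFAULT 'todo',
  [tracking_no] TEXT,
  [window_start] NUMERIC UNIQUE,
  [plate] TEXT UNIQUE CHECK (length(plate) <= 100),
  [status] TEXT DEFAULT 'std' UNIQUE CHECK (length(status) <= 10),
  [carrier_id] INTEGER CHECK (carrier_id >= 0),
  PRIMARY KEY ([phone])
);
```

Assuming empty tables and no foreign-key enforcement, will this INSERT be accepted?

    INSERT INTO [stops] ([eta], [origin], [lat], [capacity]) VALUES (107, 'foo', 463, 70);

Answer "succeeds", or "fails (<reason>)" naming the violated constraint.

succeeds

NOT NULL columns: lat is supplied.
No constraint is violated.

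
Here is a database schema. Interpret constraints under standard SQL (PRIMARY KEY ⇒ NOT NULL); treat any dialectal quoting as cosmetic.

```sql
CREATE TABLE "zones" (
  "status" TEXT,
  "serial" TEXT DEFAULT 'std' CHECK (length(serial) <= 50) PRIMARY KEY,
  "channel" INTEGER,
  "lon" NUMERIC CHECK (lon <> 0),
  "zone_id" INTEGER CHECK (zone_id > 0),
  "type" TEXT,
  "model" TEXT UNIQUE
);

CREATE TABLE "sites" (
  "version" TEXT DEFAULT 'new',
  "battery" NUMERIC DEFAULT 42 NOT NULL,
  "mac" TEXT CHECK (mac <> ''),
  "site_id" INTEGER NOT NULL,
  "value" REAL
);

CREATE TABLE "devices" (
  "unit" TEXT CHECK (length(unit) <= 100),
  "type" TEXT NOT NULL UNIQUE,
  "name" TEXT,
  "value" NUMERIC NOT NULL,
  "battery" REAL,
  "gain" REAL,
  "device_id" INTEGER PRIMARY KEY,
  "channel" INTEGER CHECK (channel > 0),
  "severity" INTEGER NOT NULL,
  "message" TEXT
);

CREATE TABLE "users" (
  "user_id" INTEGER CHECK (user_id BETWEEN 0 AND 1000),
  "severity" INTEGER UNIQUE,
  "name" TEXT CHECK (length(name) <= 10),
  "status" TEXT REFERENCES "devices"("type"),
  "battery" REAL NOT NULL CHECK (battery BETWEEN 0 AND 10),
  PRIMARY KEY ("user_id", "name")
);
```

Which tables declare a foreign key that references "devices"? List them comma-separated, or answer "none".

- users.status references devices(type).

users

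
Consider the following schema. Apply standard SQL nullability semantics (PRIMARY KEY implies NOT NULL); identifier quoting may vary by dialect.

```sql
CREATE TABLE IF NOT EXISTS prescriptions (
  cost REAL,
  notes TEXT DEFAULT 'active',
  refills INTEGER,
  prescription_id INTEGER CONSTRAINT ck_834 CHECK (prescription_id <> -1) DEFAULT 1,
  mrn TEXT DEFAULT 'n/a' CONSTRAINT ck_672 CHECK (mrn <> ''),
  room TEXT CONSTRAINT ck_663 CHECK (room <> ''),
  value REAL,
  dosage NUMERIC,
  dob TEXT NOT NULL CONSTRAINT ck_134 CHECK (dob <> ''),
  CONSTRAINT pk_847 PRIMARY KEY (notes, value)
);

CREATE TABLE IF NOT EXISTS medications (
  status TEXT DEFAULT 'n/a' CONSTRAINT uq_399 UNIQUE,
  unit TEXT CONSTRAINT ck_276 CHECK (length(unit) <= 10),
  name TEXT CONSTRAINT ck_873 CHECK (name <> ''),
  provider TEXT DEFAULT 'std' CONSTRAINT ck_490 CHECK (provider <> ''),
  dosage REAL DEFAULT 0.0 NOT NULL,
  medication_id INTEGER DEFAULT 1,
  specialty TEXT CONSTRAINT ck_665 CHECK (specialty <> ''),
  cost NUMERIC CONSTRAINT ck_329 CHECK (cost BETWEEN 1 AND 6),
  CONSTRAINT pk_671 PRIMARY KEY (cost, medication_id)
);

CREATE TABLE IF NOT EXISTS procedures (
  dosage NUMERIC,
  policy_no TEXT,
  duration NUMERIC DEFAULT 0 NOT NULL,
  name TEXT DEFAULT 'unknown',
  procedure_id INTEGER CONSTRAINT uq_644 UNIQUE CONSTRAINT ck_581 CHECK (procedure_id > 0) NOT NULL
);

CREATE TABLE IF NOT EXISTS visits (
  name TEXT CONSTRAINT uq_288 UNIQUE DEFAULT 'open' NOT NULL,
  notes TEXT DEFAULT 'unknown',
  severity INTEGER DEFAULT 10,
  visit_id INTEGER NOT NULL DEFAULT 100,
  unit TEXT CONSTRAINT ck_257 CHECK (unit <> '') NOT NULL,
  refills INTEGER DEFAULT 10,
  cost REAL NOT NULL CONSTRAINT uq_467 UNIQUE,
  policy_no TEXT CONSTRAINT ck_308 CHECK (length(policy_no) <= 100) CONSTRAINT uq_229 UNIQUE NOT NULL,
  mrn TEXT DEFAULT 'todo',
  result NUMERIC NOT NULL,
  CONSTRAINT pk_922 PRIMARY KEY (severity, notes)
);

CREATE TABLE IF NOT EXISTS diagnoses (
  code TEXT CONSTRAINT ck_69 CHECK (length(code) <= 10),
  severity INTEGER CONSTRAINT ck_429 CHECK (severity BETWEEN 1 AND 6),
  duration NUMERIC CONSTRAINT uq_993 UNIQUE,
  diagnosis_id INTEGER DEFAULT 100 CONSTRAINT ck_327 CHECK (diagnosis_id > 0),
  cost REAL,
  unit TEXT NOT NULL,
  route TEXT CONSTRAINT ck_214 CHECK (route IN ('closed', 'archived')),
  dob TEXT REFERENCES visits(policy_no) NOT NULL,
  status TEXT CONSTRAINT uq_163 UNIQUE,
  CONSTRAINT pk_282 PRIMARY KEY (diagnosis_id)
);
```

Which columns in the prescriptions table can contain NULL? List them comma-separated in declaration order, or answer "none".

cost, refills, prescription_id, mrn, room, dosage

- cost: no NOT NULL constraint applies → nullable.
- notes: part of the PRIMARY KEY, which implies NOT NULL → not nullable.
- refills: no NOT NULL constraint applies → nullable.
- prescription_id: CHECK does not forbid NULL (a CHECK constraint passes when its expression is NULL) → nullable.
- mrn: CHECK does not forbid NULL (a CHECK constraint passes when its expression is NULL) → nullable.
- room: CHECK does not forbid NULL (a CHECK constraint passes when its expression is NULL) → nullable.
- value: part of the PRIMARY KEY, which implies NOT NULL → not nullable.
- dosage: no NOT NULL constraint applies → nullable.
- dob: declared NOT NULL → not nullable.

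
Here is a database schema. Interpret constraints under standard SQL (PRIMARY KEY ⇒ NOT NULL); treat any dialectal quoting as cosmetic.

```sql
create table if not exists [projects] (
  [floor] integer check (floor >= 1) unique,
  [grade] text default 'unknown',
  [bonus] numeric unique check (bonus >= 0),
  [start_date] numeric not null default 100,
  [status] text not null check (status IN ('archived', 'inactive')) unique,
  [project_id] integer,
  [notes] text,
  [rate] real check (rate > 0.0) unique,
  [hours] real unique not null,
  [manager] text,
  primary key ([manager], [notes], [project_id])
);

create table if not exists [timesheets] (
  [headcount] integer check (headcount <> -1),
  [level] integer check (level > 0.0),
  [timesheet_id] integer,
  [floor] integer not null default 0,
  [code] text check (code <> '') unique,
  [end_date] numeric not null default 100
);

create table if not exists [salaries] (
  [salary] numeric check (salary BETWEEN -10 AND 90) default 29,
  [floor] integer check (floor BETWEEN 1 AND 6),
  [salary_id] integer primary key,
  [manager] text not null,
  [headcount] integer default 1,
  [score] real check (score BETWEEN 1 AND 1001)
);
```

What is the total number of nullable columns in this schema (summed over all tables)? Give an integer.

12

projects: 4 nullable (floor, grade, bonus, rate — PK (manager, notes, project_id) and explicit NOT NULL columns excluded).
timesheets: 4 nullable (headcount, level, timesheet_id, code — PK none and explicit NOT NULL columns excluded).
salaries: 4 nullable (salary, floor, headcount, score — PK (salary_id) and explicit NOT NULL columns excluded).
Total: 4 + 4 + 4 = 12.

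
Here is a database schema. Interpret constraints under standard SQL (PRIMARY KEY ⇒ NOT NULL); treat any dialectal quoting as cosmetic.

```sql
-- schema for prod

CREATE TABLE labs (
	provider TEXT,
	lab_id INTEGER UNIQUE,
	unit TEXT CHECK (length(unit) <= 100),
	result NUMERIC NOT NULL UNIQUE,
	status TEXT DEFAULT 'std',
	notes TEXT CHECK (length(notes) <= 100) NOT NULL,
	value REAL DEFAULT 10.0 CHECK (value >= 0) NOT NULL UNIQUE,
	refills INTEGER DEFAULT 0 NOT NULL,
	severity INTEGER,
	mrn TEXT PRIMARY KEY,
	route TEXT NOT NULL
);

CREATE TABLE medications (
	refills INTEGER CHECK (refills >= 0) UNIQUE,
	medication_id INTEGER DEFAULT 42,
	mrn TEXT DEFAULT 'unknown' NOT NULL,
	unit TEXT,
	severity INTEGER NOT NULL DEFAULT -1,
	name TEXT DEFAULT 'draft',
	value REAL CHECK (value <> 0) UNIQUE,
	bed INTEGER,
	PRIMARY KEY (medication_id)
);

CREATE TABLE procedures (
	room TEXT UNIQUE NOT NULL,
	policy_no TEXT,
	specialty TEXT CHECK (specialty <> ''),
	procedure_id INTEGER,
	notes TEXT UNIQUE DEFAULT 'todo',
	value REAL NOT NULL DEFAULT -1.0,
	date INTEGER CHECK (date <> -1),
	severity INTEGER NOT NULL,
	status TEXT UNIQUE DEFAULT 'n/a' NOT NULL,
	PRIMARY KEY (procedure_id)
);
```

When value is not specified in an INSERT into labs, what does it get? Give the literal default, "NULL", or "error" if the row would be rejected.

value has an explicit DEFAULT 10.0.
When the column is omitted from an INSERT, that default is used.

10.0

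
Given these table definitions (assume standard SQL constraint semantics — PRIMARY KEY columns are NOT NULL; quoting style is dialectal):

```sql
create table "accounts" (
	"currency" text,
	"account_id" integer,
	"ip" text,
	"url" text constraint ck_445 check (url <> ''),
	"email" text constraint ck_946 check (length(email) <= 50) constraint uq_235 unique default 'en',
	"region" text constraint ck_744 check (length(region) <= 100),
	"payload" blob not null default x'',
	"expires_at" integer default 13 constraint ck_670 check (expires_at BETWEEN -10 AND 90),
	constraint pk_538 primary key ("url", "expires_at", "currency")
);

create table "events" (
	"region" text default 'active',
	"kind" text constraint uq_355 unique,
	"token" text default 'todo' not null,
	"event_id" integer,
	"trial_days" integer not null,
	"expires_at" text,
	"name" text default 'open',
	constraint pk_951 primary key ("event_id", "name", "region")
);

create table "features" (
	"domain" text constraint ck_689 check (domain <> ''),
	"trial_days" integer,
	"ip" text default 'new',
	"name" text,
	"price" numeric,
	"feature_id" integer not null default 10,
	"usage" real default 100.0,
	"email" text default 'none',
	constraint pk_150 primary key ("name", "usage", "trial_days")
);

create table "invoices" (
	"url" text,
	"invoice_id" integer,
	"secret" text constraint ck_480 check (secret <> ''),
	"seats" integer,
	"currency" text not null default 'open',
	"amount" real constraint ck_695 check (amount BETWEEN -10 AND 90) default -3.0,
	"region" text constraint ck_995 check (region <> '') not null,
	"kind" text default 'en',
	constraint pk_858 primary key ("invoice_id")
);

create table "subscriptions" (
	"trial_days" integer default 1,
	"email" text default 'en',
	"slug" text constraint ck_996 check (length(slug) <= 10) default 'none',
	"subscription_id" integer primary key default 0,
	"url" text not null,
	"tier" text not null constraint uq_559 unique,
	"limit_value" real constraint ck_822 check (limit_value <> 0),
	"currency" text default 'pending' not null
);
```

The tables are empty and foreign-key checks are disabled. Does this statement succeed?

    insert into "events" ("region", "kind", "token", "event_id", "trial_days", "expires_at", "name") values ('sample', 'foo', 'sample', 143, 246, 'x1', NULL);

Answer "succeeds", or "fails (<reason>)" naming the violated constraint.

name is explicitly set to NULL, but name is part of the PRIMARY KEY (implied NOT NULL).

fails (NOT NULL on name)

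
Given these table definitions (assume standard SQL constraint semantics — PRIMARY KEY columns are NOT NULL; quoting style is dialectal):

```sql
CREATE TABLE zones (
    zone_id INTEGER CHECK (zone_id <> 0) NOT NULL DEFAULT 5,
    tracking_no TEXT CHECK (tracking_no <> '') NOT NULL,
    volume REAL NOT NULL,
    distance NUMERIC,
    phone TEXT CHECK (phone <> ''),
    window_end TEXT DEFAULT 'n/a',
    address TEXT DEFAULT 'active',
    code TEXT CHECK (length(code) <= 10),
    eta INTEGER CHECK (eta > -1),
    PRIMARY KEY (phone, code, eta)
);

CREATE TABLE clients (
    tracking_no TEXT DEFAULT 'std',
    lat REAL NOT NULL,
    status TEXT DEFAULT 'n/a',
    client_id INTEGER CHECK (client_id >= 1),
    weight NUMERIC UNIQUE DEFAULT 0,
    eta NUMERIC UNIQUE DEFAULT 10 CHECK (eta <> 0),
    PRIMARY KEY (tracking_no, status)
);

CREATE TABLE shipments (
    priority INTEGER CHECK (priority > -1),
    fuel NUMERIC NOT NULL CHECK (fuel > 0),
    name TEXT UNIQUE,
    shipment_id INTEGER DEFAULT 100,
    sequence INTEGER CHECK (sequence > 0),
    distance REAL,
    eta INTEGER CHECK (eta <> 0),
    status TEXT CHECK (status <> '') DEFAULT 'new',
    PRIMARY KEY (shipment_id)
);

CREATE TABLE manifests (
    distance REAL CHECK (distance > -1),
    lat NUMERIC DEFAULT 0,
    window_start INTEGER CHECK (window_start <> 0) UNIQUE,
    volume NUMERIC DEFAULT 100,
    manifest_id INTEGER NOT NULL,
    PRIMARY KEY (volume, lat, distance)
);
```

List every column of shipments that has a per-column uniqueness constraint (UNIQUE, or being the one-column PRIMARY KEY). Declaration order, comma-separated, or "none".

name, shipment_id

- priority: no UNIQUE or single-column PK constraint.
- fuel: no UNIQUE or single-column PK constraint.
- name: declared UNIQUE → unique.
- shipment_id: single-column PRIMARY KEY → unique.
- sequence: no UNIQUE or single-column PK constraint.
- distance: no UNIQUE or single-column PK constraint.
- eta: no UNIQUE or single-column PK constraint.
- status: no UNIQUE or single-column PK constraint.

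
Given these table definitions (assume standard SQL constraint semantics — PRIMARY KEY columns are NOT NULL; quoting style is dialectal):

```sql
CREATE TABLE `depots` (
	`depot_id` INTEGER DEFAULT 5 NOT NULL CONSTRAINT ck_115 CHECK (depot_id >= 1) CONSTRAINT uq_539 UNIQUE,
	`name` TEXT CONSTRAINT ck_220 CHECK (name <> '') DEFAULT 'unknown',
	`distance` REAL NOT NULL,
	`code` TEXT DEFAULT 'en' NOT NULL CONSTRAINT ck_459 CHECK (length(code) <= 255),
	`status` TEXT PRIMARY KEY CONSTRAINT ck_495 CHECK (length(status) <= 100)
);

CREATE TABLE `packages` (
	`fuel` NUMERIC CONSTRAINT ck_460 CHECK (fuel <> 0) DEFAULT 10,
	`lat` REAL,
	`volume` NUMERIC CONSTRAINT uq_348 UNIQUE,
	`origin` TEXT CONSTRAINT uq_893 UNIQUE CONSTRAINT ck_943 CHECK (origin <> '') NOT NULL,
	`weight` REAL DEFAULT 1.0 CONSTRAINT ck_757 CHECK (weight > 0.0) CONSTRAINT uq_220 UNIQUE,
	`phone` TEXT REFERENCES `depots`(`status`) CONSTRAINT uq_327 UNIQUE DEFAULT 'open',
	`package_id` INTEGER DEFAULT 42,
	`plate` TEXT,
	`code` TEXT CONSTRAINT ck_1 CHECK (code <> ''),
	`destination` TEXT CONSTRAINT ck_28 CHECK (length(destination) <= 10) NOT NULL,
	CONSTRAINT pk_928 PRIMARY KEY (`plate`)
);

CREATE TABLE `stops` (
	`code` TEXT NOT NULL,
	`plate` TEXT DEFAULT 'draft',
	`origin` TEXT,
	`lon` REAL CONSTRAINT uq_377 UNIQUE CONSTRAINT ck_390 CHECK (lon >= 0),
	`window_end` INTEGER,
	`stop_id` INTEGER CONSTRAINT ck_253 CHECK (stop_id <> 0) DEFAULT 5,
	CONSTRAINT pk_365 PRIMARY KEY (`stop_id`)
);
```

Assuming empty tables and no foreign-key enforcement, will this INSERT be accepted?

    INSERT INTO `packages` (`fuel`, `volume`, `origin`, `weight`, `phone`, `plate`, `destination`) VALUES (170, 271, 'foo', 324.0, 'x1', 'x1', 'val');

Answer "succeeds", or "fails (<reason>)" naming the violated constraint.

NOT NULL columns: destination is supplied; origin is supplied; plate is supplied.
CHECK constraints: 170 satisfies (fuel <> 0); 'foo' satisfies (origin <> ''); 324.0 satisfies (weight > 0.0); 'val' satisfies (length(destination) <= 10).
No constraint is violated.

succeeds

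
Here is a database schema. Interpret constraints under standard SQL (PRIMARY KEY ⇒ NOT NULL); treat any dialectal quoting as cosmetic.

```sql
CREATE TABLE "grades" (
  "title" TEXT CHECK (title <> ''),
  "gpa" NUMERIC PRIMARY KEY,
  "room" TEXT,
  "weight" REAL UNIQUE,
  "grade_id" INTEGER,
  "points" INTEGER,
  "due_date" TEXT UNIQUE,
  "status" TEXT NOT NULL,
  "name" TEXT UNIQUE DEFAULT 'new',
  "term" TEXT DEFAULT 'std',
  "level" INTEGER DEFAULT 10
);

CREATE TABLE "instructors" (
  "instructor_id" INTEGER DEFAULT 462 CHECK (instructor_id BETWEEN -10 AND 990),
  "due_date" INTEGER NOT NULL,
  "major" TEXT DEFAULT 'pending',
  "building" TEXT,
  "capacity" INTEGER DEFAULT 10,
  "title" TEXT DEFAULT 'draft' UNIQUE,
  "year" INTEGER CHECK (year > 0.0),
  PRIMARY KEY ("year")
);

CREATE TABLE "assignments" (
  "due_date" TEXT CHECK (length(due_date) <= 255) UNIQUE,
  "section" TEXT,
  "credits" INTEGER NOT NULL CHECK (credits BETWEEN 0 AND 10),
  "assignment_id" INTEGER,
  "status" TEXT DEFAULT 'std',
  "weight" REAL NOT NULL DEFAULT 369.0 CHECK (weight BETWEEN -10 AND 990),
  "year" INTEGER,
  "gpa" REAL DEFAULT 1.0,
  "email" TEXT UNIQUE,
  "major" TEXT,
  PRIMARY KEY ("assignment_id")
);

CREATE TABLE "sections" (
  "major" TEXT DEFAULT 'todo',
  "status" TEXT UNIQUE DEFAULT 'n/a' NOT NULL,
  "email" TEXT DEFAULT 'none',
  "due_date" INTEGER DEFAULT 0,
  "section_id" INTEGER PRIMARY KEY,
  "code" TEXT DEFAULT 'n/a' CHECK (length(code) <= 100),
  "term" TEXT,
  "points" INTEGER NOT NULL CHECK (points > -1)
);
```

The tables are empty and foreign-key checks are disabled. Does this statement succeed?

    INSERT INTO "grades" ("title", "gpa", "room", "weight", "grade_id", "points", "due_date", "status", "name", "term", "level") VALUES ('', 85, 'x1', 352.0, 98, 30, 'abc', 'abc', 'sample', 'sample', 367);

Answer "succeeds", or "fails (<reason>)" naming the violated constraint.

fails (CHECK on title)

The value '' for title violates CHECK (title <> '').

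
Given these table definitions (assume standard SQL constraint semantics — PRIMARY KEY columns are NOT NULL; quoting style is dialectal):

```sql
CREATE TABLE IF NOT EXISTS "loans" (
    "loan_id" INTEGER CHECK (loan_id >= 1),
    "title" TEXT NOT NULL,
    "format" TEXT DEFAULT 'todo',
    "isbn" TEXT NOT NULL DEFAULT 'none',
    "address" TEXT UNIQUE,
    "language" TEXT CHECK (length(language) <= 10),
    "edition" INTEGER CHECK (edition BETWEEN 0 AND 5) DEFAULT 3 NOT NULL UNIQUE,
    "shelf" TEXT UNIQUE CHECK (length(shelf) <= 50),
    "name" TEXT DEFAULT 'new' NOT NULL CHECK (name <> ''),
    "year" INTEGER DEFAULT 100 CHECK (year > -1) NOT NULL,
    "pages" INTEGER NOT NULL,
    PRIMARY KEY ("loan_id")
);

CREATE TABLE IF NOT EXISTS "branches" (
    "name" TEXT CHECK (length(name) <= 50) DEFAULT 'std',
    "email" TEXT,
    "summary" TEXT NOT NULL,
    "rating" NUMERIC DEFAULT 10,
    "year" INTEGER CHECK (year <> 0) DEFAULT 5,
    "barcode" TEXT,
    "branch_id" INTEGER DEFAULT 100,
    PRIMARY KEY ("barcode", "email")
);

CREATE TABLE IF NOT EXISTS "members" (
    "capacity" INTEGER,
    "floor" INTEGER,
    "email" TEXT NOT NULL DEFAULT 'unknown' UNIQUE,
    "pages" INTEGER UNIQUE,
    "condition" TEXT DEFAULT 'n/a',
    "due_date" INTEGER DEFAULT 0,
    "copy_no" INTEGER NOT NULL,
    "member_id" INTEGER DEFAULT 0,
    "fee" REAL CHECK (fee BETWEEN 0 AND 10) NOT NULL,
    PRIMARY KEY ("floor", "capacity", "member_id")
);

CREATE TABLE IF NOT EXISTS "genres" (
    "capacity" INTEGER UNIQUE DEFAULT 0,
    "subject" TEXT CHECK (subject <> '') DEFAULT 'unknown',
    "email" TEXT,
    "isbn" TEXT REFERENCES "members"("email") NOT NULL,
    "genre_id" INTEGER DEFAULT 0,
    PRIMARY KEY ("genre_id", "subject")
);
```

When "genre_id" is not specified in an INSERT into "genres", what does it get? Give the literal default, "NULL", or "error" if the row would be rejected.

genre_id has an explicit DEFAULT 0.
When the column is omitted from an INSERT, that default is used.

0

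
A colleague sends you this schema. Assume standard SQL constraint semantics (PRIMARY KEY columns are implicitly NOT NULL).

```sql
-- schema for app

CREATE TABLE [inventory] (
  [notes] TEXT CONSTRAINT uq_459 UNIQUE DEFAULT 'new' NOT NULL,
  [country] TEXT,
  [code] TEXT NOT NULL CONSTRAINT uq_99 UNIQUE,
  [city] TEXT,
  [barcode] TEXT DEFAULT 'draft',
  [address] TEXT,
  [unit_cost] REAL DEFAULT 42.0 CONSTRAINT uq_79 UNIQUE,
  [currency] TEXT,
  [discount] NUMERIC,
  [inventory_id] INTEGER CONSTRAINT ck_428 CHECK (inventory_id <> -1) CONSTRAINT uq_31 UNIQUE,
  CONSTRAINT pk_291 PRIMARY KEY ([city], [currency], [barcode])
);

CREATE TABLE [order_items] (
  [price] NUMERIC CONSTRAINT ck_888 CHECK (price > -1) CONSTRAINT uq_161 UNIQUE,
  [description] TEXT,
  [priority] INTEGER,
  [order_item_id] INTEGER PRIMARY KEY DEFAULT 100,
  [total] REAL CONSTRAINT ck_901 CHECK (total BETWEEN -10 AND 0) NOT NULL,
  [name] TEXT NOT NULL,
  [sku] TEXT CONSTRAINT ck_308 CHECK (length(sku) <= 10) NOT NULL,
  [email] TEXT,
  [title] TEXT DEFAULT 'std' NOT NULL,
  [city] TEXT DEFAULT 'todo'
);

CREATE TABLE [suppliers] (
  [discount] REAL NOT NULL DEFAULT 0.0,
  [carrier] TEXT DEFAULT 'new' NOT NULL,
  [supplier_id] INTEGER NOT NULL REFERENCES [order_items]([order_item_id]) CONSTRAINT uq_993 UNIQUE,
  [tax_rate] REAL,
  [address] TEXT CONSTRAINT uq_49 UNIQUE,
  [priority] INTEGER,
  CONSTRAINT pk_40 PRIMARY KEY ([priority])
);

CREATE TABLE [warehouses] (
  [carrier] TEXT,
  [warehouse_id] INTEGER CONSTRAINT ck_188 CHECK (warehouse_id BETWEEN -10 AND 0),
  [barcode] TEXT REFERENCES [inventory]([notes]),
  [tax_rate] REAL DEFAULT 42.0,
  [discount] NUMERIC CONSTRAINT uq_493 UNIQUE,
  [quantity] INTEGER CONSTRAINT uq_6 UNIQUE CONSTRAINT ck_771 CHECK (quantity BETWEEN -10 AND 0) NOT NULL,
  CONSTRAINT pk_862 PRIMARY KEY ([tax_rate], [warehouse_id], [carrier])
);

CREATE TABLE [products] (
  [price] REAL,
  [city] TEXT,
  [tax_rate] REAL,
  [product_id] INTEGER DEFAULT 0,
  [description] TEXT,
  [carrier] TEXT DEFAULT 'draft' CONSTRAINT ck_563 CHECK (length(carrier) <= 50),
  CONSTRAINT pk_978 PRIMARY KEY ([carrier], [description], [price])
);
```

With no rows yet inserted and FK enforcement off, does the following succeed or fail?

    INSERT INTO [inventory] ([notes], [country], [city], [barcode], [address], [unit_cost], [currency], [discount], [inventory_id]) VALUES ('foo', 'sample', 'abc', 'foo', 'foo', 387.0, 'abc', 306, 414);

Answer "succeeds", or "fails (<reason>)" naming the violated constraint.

code is omitted from the column list and has no DEFAULT, so it would receive NULL.
But code is declared NOT NULL.

fails (NOT NULL on code)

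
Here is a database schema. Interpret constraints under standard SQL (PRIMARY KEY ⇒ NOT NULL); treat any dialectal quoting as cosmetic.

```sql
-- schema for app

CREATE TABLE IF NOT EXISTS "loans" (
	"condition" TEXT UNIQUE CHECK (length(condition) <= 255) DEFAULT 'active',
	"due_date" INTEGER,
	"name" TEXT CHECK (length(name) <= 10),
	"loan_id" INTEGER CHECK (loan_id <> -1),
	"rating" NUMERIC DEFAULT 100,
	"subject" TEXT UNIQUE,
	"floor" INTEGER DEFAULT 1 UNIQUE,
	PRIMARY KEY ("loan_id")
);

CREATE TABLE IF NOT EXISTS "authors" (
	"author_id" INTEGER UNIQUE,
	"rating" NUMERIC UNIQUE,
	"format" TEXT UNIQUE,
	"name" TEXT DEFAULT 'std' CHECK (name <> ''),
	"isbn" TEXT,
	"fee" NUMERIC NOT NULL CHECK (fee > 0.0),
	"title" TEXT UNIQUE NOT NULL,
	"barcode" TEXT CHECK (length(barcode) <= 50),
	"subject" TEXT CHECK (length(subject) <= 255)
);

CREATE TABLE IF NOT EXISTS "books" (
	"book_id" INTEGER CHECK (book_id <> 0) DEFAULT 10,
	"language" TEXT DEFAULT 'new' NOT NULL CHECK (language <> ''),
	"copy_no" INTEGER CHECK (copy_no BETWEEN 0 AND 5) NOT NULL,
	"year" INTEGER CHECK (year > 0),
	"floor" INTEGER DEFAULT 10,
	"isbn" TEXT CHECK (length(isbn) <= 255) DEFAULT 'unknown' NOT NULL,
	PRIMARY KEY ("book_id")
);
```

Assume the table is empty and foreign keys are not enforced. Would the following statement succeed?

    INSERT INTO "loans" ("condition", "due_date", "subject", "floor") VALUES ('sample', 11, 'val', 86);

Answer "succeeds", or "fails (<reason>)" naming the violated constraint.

fails (NOT NULL on loan_id)

loan_id is omitted from the column list and has no DEFAULT, so it would receive NULL.
But loan_id is part of the PRIMARY KEY (implied NOT NULL).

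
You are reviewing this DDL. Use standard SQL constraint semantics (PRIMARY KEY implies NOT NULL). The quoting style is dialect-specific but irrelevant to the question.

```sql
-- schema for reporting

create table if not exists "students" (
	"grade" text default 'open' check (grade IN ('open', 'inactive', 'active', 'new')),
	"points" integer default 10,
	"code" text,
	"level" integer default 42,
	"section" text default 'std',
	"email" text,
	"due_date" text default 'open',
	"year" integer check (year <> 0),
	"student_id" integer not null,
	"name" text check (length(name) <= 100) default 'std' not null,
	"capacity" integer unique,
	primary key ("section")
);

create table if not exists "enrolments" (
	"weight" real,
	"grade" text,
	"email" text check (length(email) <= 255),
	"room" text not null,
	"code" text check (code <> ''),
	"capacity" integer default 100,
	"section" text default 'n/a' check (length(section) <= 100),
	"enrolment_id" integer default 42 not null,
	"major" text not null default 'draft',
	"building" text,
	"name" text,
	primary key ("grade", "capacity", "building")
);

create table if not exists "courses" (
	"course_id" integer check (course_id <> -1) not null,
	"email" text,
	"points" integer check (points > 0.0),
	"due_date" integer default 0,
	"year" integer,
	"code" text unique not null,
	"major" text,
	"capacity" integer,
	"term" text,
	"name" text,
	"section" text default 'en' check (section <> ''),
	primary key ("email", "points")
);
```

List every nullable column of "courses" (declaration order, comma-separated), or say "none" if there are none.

- course_id: declared NOT NULL → not nullable.
- email: part of the PRIMARY KEY, which implies NOT NULL → not nullable.
- points: part of the PRIMARY KEY, which implies NOT NULL → not nullable.
- due_date: DEFAULT only fills an omitted column; an explicit NULL is still allowed → nullable.
- year: no NOT NULL constraint applies → nullable.
- code: declared NOT NULL → not nullable.
- major: no NOT NULL constraint applies → nullable.
- capacity: no NOT NULL constraint applies → nullable.
- term: no NOT NULL constraint applies → nullable.
- name: no NOT NULL constraint applies → nullable.
- section: CHECK does not forbid NULL (a CHECK constraint passes when its expression is NULL) → nullable.

due_date, year, major, capacity, term, name, section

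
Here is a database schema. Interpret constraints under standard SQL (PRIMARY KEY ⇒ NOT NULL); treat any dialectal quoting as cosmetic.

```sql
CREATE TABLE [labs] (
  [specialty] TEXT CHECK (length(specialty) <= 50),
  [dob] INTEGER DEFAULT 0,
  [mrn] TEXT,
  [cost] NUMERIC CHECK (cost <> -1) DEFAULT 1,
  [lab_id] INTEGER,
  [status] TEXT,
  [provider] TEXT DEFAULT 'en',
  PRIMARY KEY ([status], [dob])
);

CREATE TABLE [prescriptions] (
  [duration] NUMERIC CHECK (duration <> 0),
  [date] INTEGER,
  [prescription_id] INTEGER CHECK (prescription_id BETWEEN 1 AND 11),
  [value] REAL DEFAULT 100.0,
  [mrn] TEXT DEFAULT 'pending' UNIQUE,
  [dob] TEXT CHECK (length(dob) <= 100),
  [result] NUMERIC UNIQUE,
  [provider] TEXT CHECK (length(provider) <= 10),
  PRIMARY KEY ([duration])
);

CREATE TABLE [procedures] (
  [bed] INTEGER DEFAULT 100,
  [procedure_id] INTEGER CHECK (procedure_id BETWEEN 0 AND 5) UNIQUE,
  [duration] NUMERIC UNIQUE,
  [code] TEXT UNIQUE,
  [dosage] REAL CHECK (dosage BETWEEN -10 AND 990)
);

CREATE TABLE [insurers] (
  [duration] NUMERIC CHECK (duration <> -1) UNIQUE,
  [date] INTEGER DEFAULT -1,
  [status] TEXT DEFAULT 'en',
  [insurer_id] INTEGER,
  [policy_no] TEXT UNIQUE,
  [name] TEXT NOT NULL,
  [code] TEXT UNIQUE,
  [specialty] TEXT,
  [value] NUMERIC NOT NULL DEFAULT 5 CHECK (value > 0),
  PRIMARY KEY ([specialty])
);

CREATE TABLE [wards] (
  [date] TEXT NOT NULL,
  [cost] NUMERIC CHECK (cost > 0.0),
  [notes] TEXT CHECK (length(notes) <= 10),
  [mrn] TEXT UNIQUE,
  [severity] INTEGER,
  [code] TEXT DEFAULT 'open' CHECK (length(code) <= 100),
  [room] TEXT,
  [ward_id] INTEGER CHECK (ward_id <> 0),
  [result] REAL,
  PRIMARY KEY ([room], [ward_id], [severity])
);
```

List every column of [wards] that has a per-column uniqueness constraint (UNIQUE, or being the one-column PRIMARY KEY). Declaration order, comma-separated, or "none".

- date: no UNIQUE or single-column PK constraint.
- cost: no UNIQUE or single-column PK constraint.
- notes: no UNIQUE or single-column PK constraint.
- mrn: declared UNIQUE → unique.
- severity: part of a composite PRIMARY KEY — only the tuple is unique, not this column on its own.
- code: no UNIQUE or single-column PK constraint.
- room: part of a composite PRIMARY KEY — only the tuple is unique, not this column on its own.
- ward_id: part of a composite PRIMARY KEY — only the tuple is unique, not this column on its own.
- result: no UNIQUE or single-column PK constraint.

mrn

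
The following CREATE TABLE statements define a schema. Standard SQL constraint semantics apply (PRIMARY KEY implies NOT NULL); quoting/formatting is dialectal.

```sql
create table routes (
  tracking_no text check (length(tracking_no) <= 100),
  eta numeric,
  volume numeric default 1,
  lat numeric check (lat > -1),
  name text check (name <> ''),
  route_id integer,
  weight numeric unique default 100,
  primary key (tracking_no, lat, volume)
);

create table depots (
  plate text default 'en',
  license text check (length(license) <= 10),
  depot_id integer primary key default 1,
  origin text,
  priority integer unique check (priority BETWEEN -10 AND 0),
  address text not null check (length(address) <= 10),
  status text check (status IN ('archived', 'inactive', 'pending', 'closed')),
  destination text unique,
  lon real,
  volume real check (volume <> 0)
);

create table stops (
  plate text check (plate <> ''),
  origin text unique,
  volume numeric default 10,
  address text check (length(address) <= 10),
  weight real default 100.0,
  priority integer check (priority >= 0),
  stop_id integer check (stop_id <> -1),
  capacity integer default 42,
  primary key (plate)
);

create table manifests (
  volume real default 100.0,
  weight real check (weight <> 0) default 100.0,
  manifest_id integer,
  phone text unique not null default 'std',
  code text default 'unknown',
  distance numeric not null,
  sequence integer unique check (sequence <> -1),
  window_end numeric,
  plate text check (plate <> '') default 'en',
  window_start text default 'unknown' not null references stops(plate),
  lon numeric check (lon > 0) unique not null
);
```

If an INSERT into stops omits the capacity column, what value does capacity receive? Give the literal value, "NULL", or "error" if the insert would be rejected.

capacity has an explicit DEFAULT 42.
When the column is omitted from an INSERT, that default is used.

42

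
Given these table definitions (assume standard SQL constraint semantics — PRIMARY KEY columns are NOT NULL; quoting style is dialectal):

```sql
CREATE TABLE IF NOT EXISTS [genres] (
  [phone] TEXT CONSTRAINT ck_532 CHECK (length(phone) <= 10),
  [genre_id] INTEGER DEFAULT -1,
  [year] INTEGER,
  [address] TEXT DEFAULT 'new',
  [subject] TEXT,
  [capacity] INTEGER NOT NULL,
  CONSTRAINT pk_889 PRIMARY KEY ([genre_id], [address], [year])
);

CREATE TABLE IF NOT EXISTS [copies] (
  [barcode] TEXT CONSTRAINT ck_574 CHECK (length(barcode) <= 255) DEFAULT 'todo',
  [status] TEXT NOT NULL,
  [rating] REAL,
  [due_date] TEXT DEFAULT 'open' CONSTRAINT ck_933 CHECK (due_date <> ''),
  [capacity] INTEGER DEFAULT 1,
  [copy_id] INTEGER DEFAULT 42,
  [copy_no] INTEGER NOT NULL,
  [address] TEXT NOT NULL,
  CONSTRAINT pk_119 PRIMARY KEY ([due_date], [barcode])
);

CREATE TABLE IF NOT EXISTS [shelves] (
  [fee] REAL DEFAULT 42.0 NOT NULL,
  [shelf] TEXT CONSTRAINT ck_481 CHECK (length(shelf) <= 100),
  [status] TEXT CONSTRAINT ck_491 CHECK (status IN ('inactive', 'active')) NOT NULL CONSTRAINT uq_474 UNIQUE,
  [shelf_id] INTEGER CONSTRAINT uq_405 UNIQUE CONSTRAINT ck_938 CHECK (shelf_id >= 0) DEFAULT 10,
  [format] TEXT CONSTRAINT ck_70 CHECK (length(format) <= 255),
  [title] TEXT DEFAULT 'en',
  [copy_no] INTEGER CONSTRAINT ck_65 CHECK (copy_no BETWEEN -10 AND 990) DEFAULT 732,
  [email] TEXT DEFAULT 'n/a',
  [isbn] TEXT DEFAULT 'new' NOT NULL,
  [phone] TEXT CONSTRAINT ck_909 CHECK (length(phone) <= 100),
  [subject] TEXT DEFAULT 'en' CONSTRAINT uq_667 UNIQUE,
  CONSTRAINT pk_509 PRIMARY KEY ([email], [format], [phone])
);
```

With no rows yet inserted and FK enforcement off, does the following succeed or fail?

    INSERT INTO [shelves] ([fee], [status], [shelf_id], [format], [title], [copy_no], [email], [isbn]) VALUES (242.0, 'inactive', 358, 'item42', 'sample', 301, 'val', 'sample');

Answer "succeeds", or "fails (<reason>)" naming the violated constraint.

phone is omitted from the column list and has no DEFAULT, so it would receive NULL.
But phone is part of the PRIMARY KEY (implied NOT NULL).

fails (NOT NULL on phone)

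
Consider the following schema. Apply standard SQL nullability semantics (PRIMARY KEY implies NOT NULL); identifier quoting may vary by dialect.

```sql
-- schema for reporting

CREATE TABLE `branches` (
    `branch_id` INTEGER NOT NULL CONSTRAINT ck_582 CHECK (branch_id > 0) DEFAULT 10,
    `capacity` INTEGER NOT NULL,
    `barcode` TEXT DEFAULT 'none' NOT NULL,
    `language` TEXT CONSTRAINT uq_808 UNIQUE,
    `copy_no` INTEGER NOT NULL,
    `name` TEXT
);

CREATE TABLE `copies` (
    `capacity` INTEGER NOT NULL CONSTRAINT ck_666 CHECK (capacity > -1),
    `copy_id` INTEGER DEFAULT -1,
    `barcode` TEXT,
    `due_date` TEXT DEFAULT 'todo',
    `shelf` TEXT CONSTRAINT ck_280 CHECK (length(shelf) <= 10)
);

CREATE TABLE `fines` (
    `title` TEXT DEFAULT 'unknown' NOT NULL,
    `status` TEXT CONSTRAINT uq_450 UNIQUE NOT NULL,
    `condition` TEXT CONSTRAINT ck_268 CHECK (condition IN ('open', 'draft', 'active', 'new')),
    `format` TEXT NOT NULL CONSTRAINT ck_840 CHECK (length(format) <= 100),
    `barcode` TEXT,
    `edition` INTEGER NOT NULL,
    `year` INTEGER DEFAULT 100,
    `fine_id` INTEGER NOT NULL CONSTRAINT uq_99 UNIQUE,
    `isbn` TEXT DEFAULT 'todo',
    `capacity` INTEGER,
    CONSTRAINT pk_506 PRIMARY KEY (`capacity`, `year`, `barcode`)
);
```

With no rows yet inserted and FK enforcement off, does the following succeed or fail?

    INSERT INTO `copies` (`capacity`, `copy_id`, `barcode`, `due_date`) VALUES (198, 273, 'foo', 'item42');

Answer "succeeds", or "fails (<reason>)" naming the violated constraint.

succeeds

NOT NULL columns: capacity is supplied.
CHECK constraints: 198 satisfies (capacity > -1).
No constraint is violated.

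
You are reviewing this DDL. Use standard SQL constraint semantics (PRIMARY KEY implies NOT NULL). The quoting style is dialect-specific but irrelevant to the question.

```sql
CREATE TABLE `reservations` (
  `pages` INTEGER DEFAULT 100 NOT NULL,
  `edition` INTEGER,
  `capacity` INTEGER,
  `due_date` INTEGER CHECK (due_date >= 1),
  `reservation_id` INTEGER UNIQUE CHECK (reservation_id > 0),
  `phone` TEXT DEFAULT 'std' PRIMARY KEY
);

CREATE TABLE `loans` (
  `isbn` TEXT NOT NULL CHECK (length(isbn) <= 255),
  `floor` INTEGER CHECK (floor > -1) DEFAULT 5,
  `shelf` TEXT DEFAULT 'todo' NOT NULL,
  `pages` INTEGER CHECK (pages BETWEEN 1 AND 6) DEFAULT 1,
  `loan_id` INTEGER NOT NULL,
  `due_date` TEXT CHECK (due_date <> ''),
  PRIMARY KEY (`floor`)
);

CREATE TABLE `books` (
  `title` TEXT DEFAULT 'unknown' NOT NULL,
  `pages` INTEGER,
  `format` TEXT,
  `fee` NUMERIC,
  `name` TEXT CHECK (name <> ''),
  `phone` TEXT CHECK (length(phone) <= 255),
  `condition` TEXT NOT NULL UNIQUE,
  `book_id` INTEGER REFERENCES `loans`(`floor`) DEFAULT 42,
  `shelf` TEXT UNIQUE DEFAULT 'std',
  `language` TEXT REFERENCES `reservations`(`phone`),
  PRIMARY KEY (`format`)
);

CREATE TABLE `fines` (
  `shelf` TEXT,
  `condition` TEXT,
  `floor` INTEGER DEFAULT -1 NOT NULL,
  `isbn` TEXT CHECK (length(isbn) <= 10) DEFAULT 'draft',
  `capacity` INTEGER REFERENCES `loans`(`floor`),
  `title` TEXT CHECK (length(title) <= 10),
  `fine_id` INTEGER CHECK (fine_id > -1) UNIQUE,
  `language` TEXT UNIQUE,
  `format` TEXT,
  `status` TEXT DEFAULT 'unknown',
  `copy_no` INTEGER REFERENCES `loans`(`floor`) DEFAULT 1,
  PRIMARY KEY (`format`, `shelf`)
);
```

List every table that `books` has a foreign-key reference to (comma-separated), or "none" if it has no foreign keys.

- book_id REFERENCES loans(floor).
- language REFERENCES reservations(phone).

loans, reservations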